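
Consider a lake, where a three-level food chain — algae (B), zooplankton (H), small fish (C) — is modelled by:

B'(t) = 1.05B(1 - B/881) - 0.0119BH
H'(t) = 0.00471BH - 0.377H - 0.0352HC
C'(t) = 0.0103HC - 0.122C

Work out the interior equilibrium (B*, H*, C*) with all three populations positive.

B* ≈ 763, H* ≈ 11.8, C* ≈ 91.3

From dC/dt = 0: 0.0103H* = 0.122, so H* = 11.8.
From dB/dt = 0: 1.05(1 - B*/881) = 0.0119·11.8, giving B* = 881·(1 - 0.134) = 763.
From dH/dt = 0: 0.00471·763 - 0.377 = 0.0352C*, so C* = 3.22/0.0352 = 91.3.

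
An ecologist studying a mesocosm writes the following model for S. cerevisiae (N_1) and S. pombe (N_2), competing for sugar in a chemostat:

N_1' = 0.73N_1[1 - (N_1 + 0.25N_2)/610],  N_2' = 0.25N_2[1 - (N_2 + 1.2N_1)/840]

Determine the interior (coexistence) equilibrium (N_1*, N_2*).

N_1* ≈ 571, N_2* ≈ 154

Setting both brackets to zero gives the nullclines N_1 + 0.25N_2 = 610 and 1.2N_1 + N_2 = 840.
Substituting N_2 = 840 - 1.2N_1 into the first: N_1(1 - 0.25·1.2) = 610 - 0.25·840.
So N_1* = 400/0.7 = 571, and then N_2* = 840 - 1.2·571 = 154.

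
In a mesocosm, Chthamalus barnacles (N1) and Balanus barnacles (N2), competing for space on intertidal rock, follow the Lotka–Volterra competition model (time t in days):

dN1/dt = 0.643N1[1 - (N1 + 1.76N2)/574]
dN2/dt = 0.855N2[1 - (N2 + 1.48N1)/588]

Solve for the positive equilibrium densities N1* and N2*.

N1* ≈ 287, N2* ≈ 163

Setting both brackets to zero gives the nullclines N1 + 1.76N2 = 574 and 1.48N1 + N2 = 588.
Substituting N2 = 588 - 1.48N1 into the first: N1(1 - 1.76·1.48) = 574 - 1.76·588.
So N1* = -461/-1.6 = 287, and then N2* = 588 - 1.48·287 = 163.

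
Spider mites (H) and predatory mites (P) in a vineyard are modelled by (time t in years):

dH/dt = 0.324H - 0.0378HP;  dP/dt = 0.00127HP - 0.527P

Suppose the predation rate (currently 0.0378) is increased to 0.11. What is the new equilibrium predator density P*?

P* ≈ 2.95

At the interior fixed point, setting dH/dt = 0 with H > 0 fixes P* = (prey growth rate)/(HP coefficient) — independent of the other coefficients.
With the change, P* = 0.324/0.11 = 2.95; it falls from 8.57.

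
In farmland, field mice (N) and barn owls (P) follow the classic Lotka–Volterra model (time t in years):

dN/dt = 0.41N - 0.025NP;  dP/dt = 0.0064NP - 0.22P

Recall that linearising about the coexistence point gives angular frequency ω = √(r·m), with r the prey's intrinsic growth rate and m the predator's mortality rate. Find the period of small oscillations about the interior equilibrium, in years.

T ≈ 20.9 years

Here r = 0.41 and m = 0.22, so r·m = 0.0902.
ω = √0.0902 = 0.3 per year, hence T = 2π/ω ≈ 20.9 years.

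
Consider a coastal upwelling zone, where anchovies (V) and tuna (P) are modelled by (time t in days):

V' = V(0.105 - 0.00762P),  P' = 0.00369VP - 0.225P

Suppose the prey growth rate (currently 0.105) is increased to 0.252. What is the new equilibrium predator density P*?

At the interior fixed point, setting dV/dt = 0 with V > 0 fixes P* = (prey growth rate)/(VP coefficient) — independent of the other coefficients.
With the change, P* = 0.252/0.00762 = 33.1; it rises from 13.8.

P* ≈ 33.1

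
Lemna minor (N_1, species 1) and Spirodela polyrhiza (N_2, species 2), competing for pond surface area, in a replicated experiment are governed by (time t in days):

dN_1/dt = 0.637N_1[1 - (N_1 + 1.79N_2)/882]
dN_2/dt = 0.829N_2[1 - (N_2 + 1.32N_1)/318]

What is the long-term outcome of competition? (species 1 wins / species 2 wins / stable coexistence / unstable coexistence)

Compare the nullcline intercepts: K1/α12 = 882/1.79 = 493 > K2 = 318; K2/α21 = 318/1.32 = 241 < K1 = 882.
Since the inequalities point opposite ways, species 1 can invade but species 2 cannot.

species 1 excludes species 2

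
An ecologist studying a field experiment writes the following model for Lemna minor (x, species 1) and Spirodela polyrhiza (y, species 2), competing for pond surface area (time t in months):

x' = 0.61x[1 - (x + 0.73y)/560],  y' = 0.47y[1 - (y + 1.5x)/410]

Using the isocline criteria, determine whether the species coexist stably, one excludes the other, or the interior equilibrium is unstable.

species 1 excludes species 2

Compare the nullcline intercepts: K1/α12 = 560/0.73 = 767 > K2 = 410; K2/α21 = 410/1.5 = 273 < K1 = 560.
Since the inequalities point opposite ways, species 1 can invade but species 2 cannot.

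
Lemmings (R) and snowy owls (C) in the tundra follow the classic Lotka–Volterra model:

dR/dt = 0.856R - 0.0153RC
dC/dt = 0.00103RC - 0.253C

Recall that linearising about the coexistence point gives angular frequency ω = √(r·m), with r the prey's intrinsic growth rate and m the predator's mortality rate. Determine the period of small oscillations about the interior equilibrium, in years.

T ≈ 13.5 years

Here r = 0.856 and m = 0.253, so r·m = 0.217.
ω = √0.217 = 0.465 per year, hence T = 2π/ω ≈ 13.5 years.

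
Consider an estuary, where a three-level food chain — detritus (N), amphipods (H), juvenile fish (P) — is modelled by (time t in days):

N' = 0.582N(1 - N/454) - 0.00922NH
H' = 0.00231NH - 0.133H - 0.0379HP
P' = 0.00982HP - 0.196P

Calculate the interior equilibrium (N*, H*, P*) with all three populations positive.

N* ≈ 310, H* ≈ 20, P* ≈ 15.4

From dP/dt = 0: 0.00982H* = 0.196, so H* = 20.
From dN/dt = 0: 0.582(1 - N*/454) = 0.00922·20, giving N* = 454·(1 - 0.316) = 310.
From dH/dt = 0: 0.00231·310 - 0.133 = 0.0379P*, so P* = 0.584/0.0379 = 15.4.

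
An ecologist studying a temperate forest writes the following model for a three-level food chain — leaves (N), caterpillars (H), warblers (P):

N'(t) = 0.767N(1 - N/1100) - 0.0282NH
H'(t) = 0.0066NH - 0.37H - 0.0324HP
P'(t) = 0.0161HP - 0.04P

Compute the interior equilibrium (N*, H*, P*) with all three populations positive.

N* ≈ 1000, H* ≈ 2.48, P* ≈ 192

From dP/dt = 0: 0.0161H* = 0.04, so H* = 2.48.
From dN/dt = 0: 0.767(1 - N*/1100) = 0.0282·2.48, giving N* = 1100·(1 - 0.0913) = 1000.
From dH/dt = 0: 0.0066·1000 - 0.37 = 0.0324P*, so P* = 6.23/0.0324 = 192.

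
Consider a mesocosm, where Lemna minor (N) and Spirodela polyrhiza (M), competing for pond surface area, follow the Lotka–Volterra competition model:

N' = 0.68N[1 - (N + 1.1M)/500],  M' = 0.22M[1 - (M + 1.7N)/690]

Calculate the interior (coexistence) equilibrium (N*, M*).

N* ≈ 298, M* ≈ 184

Setting both brackets to zero gives the nullclines N + 1.1M = 500 and 1.7N + M = 690.
Substituting M = 690 - 1.7N into the first: N(1 - 1.1·1.7) = 500 - 1.1·690.
So N* = -259/-0.87 = 298, and then M* = 690 - 1.7·298 = 184.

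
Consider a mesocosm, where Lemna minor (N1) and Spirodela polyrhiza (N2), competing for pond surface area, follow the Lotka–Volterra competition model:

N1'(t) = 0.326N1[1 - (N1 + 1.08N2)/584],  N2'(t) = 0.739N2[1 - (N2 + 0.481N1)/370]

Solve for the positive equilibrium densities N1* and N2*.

N1* ≈ 384, N2* ≈ 185

Setting both brackets to zero gives the nullclines N1 + 1.08N2 = 584 and 0.481N1 + N2 = 370.
Substituting N2 = 370 - 0.481N1 into the first: N1(1 - 1.08·0.481) = 584 - 1.08·370.
So N1* = 184/0.481 = 384, and then N2* = 370 - 0.481·384 = 185.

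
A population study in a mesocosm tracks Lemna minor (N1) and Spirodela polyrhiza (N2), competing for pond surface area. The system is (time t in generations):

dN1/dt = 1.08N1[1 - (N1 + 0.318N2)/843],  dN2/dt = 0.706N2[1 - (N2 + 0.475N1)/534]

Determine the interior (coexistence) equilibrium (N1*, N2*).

Setting both brackets to zero gives the nullclines N1 + 0.318N2 = 843 and 0.475N1 + N2 = 534.
Substituting N2 = 534 - 0.475N1 into the first: N1(1 - 0.318·0.475) = 843 - 0.318·534.
So N1* = 673/0.849 = 793, and then N2* = 534 - 0.475·793 = 157.

N1* ≈ 793, N2* ≈ 157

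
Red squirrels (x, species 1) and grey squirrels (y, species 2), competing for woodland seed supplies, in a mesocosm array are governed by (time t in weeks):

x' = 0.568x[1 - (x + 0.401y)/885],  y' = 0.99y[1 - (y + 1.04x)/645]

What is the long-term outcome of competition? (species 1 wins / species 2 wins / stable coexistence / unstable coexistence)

species 1 excludes species 2

Compare the nullcline intercepts: K1/α12 = 885/0.401 = 2210 > K2 = 645; K2/α21 = 645/1.04 = 620 < K1 = 885.
Since the inequalities point opposite ways, species 1 can invade but species 2 cannot.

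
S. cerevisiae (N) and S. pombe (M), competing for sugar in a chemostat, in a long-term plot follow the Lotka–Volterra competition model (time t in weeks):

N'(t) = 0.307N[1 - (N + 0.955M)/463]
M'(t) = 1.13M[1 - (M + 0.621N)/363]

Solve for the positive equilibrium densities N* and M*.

Setting both brackets to zero gives the nullclines N + 0.955M = 463 and 0.621N + M = 363.
Substituting M = 363 - 0.621N into the first: N(1 - 0.955·0.621) = 463 - 0.955·363.
So N* = 116/0.407 = 286, and then M* = 363 - 0.621·286 = 185.

N* ≈ 286, M* ≈ 185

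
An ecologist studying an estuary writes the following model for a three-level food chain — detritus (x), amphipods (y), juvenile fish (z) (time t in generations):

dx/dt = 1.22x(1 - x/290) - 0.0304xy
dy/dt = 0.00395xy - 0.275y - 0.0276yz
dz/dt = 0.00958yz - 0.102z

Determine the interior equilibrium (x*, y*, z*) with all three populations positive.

From dz/dt = 0: 0.00958y* = 0.102, so y* = 10.6.
From dx/dt = 0: 1.22(1 - x*/290) = 0.0304·10.6, giving x* = 290·(1 - 0.265) = 213.
From dy/dt = 0: 0.00395·213 - 0.275 = 0.0276z*, so z* = 0.567/0.0276 = 20.5.

x* ≈ 213, y* ≈ 10.6, z* ≈ 20.5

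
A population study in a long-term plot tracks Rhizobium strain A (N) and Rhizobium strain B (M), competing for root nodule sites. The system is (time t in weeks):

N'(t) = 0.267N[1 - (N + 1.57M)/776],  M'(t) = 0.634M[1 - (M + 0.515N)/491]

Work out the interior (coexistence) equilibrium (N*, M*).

N* ≈ 26.8, M* ≈ 477

Setting both brackets to zero gives the nullclines N + 1.57M = 776 and 0.515N + M = 491.
Substituting M = 491 - 0.515N into the first: N(1 - 1.57·0.515) = 776 - 1.57·491.
So N* = 5.13/0.191 = 26.8, and then M* = 491 - 0.515·26.8 = 477.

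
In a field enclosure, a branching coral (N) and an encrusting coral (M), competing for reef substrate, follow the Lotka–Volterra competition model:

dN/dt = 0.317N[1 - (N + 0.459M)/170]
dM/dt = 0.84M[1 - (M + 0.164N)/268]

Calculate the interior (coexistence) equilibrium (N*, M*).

Setting both brackets to zero gives the nullclines N + 0.459M = 170 and 0.164N + M = 268.
Substituting M = 268 - 0.164N into the first: N(1 - 0.459·0.164) = 170 - 0.459·268.
So N* = 47/0.925 = 50.8, and then M* = 268 - 0.164·50.8 = 260.

N* ≈ 50.8, M* ≈ 260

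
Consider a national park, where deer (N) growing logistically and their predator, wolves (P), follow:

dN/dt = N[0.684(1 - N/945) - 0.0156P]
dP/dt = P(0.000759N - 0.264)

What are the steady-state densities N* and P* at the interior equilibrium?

N* ≈ 348, P* ≈ 27.7

From dP/dt = 0 with P > 0: 0.000759N* = 0.264, so N* = 348.
Substitute into dN/dt = 0: 0.684(1 - 348/945) = 0.0156P*.
The bracket is 0.632, giving P* = 0.432/0.0156 = 27.7.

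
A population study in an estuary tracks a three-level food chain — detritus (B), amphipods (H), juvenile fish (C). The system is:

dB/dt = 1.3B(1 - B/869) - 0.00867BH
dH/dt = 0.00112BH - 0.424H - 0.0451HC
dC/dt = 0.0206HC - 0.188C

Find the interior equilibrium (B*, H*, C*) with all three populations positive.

B* ≈ 816, H* ≈ 9.13, C* ≈ 10.9

From dC/dt = 0: 0.0206H* = 0.188, so H* = 9.13.
From dB/dt = 0: 1.3(1 - B*/869) = 0.00867·9.13, giving B* = 869·(1 - 0.0609) = 816.
From dH/dt = 0: 0.00112·816 - 0.424 = 0.0451C*, so C* = 0.49/0.0451 = 10.9.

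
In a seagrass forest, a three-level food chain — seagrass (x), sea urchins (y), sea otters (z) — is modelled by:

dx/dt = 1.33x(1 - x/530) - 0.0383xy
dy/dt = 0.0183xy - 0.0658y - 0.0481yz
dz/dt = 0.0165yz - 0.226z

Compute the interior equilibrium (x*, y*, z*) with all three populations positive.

From dz/dt = 0: 0.0165y* = 0.226, so y* = 13.7.
From dx/dt = 0: 1.33(1 - x*/530) = 0.0383·13.7, giving x* = 530·(1 - 0.394) = 321.
From dy/dt = 0: 0.0183·321 - 0.0658 = 0.0481z*, so z* = 5.81/0.0481 = 121.

x* ≈ 321, y* ≈ 13.7, z* ≈ 121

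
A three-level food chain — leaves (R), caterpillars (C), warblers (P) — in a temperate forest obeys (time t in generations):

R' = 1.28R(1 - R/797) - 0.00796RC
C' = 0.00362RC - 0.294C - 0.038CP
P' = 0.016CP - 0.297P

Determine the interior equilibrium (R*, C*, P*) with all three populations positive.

R* ≈ 705, C* ≈ 18.6, P* ≈ 59.4

From dP/dt = 0: 0.016C* = 0.297, so C* = 18.6.
From dR/dt = 0: 1.28(1 - R*/797) = 0.00796·18.6, giving R* = 797·(1 - 0.115) = 705.
From dC/dt = 0: 0.00362·705 - 0.294 = 0.038P*, so P* = 2.26/0.038 = 59.4.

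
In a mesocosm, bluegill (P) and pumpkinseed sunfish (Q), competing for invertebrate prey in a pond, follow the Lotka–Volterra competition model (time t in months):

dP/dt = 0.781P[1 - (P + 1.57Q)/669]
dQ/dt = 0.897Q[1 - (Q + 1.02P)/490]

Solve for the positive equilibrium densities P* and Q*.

P* ≈ 167, Q* ≈ 320

Setting both brackets to zero gives the nullclines P + 1.57Q = 669 and 1.02P + Q = 490.
Substituting Q = 490 - 1.02P into the first: P(1 - 1.57·1.02) = 669 - 1.57·490.
So P* = -100/-0.601 = 167, and then Q* = 490 - 1.02·167 = 320.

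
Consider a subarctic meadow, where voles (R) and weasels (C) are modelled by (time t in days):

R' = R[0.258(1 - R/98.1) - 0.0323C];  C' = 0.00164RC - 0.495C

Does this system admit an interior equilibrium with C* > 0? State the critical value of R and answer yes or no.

The predator equation gives dC/dt > 0 only when R > 0.495/0.00164 = 302.
Without the predator, R → K = 98.1. Since 98.1 < 302, the predator cannot invade.

Threshold R = 302; K < 302, so no, the predator goes extinct.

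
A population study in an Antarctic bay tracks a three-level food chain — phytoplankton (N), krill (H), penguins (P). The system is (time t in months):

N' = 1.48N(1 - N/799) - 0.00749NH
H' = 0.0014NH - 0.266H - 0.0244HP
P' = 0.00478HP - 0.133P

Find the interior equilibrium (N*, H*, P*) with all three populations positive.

From dP/dt = 0: 0.00478H* = 0.133, so H* = 27.8.
From dN/dt = 0: 1.48(1 - N*/799) = 0.00749·27.8, giving N* = 799·(1 - 0.141) = 686.
From dH/dt = 0: 0.0014·686 - 0.266 = 0.0244P*, so P* = 0.695/0.0244 = 28.5.

N* ≈ 686, H* ≈ 27.8, P* ≈ 28.5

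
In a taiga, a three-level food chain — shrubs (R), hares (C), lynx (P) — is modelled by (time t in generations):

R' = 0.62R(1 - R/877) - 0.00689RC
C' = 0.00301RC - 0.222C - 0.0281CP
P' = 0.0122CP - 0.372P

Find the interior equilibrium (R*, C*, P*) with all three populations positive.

R* ≈ 580, C* ≈ 30.5, P* ≈ 54.2

From dP/dt = 0: 0.0122C* = 0.372, so C* = 30.5.
From dR/dt = 0: 0.62(1 - R*/877) = 0.00689·30.5, giving R* = 877·(1 - 0.339) = 580.
From dC/dt = 0: 0.00301·580 - 0.222 = 0.0281P*, so P* = 1.52/0.0281 = 54.2.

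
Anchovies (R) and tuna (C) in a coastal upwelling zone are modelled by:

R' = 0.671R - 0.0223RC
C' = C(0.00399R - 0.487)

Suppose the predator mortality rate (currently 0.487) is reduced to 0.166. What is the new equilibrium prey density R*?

R* ≈ 41.6

At the interior fixed point, setting dC/dt = 0 with C > 0 fixes R* = (predator death rate)/(RC coefficient) — independent of the other coefficients.
With the change, R* = 0.166/0.00399 = 41.6; it falls from 122.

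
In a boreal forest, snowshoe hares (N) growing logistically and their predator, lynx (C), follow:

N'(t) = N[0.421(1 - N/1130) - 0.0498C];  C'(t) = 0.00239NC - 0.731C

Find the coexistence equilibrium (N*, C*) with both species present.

From dC/dt = 0 with C > 0: 0.00239N* = 0.731, so N* = 306.
Substitute into dN/dt = 0: 0.421(1 - 306/1130) = 0.0498C*.
The bracket is 0.729, giving C* = 0.307/0.0498 = 6.17.

N* ≈ 306, C* ≈ 6.17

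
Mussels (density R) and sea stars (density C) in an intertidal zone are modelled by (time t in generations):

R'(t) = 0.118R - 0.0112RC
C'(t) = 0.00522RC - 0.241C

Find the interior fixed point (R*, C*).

Set dC/dt = 0 with C > 0: 0.00522R - 0.241 = 0, so R* = 0.241/0.00522 = 46.2.
Set dR/dt = 0 with R > 0: 0.118 - 0.0112C = 0, so C* = 0.118/0.0112 = 10.5.

R* ≈ 46.2, C* ≈ 10.5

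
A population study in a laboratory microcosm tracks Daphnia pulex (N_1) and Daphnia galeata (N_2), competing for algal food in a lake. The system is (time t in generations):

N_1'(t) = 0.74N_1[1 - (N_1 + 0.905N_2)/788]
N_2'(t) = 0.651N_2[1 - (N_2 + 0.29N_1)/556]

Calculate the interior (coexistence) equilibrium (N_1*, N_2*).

N_1* ≈ 386, N_2* ≈ 444

Setting both brackets to zero gives the nullclines N_1 + 0.905N_2 = 788 and 0.29N_1 + N_2 = 556.
Substituting N_2 = 556 - 0.29N_1 into the first: N_1(1 - 0.905·0.29) = 788 - 0.905·556.
So N_1* = 285/0.738 = 386, and then N_2* = 556 - 0.29·386 = 444.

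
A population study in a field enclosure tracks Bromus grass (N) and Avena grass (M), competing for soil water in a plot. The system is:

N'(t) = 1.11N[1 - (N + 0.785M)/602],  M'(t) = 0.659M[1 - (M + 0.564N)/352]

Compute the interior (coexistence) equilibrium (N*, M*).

N* ≈ 584, M* ≈ 22.4

Setting both brackets to zero gives the nullclines N + 0.785M = 602 and 0.564N + M = 352.
Substituting M = 352 - 0.564N into the first: N(1 - 0.785·0.564) = 602 - 0.785·352.
So N* = 326/0.557 = 584, and then M* = 352 - 0.564·584 = 22.4.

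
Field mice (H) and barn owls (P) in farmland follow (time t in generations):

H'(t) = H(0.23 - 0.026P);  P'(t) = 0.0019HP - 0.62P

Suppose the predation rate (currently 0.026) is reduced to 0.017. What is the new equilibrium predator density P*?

At the interior fixed point, setting dH/dt = 0 with H > 0 fixes P* = (prey growth rate)/(HP coefficient) — independent of the other coefficients.
With the change, P* = 0.23/0.017 = 13.5; it rises from 8.85.

P* ≈ 13.5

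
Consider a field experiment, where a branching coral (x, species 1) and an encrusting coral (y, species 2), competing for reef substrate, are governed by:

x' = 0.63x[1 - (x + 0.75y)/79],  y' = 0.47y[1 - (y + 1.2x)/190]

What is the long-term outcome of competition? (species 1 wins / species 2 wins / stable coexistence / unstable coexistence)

Compare the nullcline intercepts: K1/α12 = 79/0.75 = 105 < K2 = 190; K2/α21 = 190/1.2 = 158 > K1 = 79.
Since the inequalities point opposite ways, species 2 can invade but species 1 cannot.

species 2 excludes species 1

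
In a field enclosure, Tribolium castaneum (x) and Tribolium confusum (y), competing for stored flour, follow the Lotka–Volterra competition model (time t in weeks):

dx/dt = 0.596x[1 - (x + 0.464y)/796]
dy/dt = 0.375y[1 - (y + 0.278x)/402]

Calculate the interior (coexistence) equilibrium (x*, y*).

x* ≈ 700, y* ≈ 207

Setting both brackets to zero gives the nullclines x + 0.464y = 796 and 0.278x + y = 402.
Substituting y = 402 - 0.278x into the first: x(1 - 0.464·0.278) = 796 - 0.464·402.
So x* = 609/0.871 = 700, and then y* = 402 - 0.278·700 = 207.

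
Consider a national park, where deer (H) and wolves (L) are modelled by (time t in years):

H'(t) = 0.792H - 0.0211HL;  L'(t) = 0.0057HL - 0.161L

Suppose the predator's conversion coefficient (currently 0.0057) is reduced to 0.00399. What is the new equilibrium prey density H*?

At the interior fixed point, setting dL/dt = 0 with L > 0 fixes H* = (predator death rate)/(HL coefficient) — independent of the other coefficients.
With the change, H* = 0.161/0.00399 = 40.4; it rises from 28.2.

H* ≈ 40.4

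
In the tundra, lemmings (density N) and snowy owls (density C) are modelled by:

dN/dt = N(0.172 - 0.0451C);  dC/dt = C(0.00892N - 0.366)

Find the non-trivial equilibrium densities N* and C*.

Set dC/dt = 0 with C > 0: 0.00892N - 0.366 = 0, so N* = 0.366/0.00892 = 41.
Set dN/dt = 0 with N > 0: 0.172 - 0.0451C = 0, so C* = 0.172/0.0451 = 3.81.

N* ≈ 41, C* ≈ 3.81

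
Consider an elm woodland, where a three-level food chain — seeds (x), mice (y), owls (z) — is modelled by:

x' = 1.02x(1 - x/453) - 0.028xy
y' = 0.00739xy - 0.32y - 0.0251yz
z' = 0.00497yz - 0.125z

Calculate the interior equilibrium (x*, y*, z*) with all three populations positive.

x* ≈ 140, y* ≈ 25.2, z* ≈ 28.5

From dz/dt = 0: 0.00497y* = 0.125, so y* = 25.2.
From dx/dt = 0: 1.02(1 - x*/453) = 0.028·25.2, giving x* = 453·(1 - 0.69) = 140.
From dy/dt = 0: 0.00739·140 - 0.32 = 0.0251z*, so z* = 0.716/0.0251 = 28.5.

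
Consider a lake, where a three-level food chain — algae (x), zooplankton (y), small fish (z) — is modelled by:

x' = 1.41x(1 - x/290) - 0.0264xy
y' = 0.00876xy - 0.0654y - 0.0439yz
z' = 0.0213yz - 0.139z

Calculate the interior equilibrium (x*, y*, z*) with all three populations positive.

From dz/dt = 0: 0.0213y* = 0.139, so y* = 6.53.
From dx/dt = 0: 1.41(1 - x*/290) = 0.0264·6.53, giving x* = 290·(1 - 0.122) = 255.
From dy/dt = 0: 0.00876·255 - 0.0654 = 0.0439z*, so z* = 2.16/0.0439 = 49.3.

x* ≈ 255, y* ≈ 6.53, z* ≈ 49.3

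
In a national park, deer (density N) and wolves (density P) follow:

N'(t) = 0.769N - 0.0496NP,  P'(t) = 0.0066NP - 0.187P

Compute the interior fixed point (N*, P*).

Set dP/dt = 0 with P > 0: 0.0066N - 0.187 = 0, so N* = 0.187/0.0066 = 28.3.
Set dN/dt = 0 with N > 0: 0.769 - 0.0496P = 0, so P* = 0.769/0.0496 = 15.5.

N* ≈ 28.3, P* ≈ 15.5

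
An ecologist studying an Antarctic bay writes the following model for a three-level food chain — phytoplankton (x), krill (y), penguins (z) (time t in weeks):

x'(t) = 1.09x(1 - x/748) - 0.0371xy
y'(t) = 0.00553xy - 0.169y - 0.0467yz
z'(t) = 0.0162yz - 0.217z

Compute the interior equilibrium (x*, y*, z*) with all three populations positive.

x* ≈ 407, y* ≈ 13.4, z* ≈ 44.6

From dz/dt = 0: 0.0162y* = 0.217, so y* = 13.4.
From dx/dt = 0: 1.09(1 - x*/748) = 0.0371·13.4, giving x* = 748·(1 - 0.456) = 407.
From dy/dt = 0: 0.00553·407 - 0.169 = 0.0467z*, so z* = 2.08/0.0467 = 44.6.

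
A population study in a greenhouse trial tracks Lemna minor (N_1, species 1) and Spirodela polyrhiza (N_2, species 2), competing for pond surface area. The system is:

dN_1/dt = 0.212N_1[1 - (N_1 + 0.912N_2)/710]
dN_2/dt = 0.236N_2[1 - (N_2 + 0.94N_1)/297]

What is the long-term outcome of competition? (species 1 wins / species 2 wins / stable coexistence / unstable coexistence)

species 1 excludes species 2

Compare the nullcline intercepts: K1/α12 = 710/0.912 = 779 > K2 = 297; K2/α21 = 297/0.94 = 316 < K1 = 710.
Since the inequalities point opposite ways, species 1 can invade but species 2 cannot.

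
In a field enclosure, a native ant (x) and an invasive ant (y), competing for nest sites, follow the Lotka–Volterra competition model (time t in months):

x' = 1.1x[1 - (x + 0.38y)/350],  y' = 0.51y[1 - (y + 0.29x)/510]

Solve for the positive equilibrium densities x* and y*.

x* ≈ 176, y* ≈ 459

Setting both brackets to zero gives the nullclines x + 0.38y = 350 and 0.29x + y = 510.
Substituting y = 510 - 0.29x into the first: x(1 - 0.38·0.29) = 350 - 0.38·510.
So x* = 156/0.89 = 176, and then y* = 510 - 0.29·176 = 459.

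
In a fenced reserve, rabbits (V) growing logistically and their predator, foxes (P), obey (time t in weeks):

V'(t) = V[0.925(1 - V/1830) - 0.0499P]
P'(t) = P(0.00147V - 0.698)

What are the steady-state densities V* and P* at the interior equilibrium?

V* ≈ 475, P* ≈ 13.7

From dP/dt = 0 with P > 0: 0.00147V* = 0.698, so V* = 475.
Substitute into dV/dt = 0: 0.925(1 - 475/1830) = 0.0499P*.
The bracket is 0.741, giving P* = 0.685/0.0499 = 13.7.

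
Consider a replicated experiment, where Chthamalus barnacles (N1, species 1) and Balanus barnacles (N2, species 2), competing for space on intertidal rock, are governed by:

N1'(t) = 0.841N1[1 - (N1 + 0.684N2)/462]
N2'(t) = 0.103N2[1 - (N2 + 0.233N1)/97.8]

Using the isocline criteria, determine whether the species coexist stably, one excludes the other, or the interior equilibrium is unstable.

Compare the nullcline intercepts: K1/α12 = 462/0.684 = 675 > K2 = 97.8; K2/α21 = 97.8/0.233 = 420 < K1 = 462.
Since the inequalities point opposite ways, species 1 can invade but species 2 cannot.

species 1 excludes species 2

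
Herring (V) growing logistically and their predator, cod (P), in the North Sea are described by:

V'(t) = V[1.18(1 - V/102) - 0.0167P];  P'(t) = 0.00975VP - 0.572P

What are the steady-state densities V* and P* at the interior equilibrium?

V* ≈ 58.7, P* ≈ 30

From dP/dt = 0 with P > 0: 0.00975V* = 0.572, so V* = 58.7.
Substitute into dV/dt = 0: 1.18(1 - 58.7/102) = 0.0167P*.
The bracket is 0.425, giving P* = 0.501/0.0167 = 30.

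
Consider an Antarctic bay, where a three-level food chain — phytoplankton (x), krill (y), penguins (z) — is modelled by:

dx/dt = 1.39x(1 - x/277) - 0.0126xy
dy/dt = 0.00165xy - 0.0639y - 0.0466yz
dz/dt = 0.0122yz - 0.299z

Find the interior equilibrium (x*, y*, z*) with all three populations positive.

From dz/dt = 0: 0.0122y* = 0.299, so y* = 24.5.
From dx/dt = 0: 1.39(1 - x*/277) = 0.0126·24.5, giving x* = 277·(1 - 0.222) = 215.
From dy/dt = 0: 0.00165·215 - 0.0639 = 0.0466z*, so z* = 0.292/0.0466 = 6.26.

x* ≈ 215, y* ≈ 24.5, z* ≈ 6.26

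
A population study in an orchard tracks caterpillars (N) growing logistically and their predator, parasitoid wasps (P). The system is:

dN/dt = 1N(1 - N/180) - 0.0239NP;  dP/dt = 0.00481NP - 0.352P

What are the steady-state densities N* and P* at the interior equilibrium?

N* ≈ 73.2, P* ≈ 24.8

From dP/dt = 0 with P > 0: 0.00481N* = 0.352, so N* = 73.2.
Substitute into dN/dt = 0: 1(1 - 73.2/180) = 0.0239P*.
The bracket is 0.593, giving P* = 0.593/0.0239 = 24.8.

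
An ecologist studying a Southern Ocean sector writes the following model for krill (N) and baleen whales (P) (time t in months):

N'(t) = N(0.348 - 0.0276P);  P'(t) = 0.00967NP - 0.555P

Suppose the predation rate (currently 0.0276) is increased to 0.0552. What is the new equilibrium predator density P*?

P* ≈ 6.3

At the interior fixed point, setting dN/dt = 0 with N > 0 fixes P* = (prey growth rate)/(NP coefficient) — independent of the other coefficients.
With the change, P* = 0.348/0.0552 = 6.3; it falls from 12.6.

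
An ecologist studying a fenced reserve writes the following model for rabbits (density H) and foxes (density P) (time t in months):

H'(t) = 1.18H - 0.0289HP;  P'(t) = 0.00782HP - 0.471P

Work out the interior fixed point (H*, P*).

H* ≈ 60.2, P* ≈ 40.8

Set dP/dt = 0 with P > 0: 0.00782H - 0.471 = 0, so H* = 0.471/0.00782 = 60.2.
Set dH/dt = 0 with H > 0: 1.18 - 0.0289P = 0, so P* = 1.18/0.0289 = 40.8.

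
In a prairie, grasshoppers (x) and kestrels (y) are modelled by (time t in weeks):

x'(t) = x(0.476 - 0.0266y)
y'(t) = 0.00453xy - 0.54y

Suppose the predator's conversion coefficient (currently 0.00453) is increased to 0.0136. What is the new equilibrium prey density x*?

At the interior fixed point, setting dy/dt = 0 with y > 0 fixes x* = (predator death rate)/(xy coefficient) — independent of the other coefficients.
With the change, x* = 0.54/0.0136 = 39.7; it falls from 119.

x* ≈ 39.7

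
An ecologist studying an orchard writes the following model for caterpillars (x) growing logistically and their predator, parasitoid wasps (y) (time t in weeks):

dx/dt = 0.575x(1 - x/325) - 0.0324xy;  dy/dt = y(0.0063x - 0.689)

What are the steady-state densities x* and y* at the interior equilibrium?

x* ≈ 109, y* ≈ 11.8

From dy/dt = 0 with y > 0: 0.0063x* = 0.689, so x* = 109.
Substitute into dx/dt = 0: 0.575(1 - 109/325) = 0.0324y*.
The bracket is 0.663, giving y* = 0.382/0.0324 = 11.8.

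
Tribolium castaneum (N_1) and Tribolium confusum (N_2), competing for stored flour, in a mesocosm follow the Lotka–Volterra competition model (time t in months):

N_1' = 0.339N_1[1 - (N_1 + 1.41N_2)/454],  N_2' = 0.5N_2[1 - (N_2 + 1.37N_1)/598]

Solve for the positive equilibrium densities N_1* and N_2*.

N_1* ≈ 418, N_2* ≈ 25.7

Setting both brackets to zero gives the nullclines N_1 + 1.41N_2 = 454 and 1.37N_1 + N_2 = 598.
Substituting N_2 = 598 - 1.37N_1 into the first: N_1(1 - 1.41·1.37) = 454 - 1.41·598.
So N_1* = -389/-0.932 = 418, and then N_2* = 598 - 1.37·418 = 25.7.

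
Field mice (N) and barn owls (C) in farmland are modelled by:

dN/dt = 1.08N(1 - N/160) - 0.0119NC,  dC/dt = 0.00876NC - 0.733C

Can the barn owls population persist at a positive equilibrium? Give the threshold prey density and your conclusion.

The predator equation gives dC/dt > 0 only when N > 0.733/0.00876 = 83.7.
Without the predator, N → K = 160. Since 160 > 83.7, the predator can invade and persist.

Threshold N = 83.7; K > 83.7, so yes, the predator persists.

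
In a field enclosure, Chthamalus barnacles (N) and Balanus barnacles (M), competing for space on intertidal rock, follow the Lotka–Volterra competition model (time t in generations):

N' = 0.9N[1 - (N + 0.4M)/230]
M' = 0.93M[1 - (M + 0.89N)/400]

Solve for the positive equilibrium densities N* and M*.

Setting both brackets to zero gives the nullclines N + 0.4M = 230 and 0.89N + M = 400.
Substituting M = 400 - 0.89N into the first: N(1 - 0.4·0.89) = 230 - 0.4·400.
So N* = 70/0.644 = 109, and then M* = 400 - 0.89·109 = 303.

N* ≈ 109, M* ≈ 303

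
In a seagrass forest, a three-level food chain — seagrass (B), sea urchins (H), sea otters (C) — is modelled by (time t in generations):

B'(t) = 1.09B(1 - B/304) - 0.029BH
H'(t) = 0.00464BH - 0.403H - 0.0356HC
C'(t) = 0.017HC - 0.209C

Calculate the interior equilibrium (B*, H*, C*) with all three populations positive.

B* ≈ 205, H* ≈ 12.3, C* ≈ 15.3

From dC/dt = 0: 0.017H* = 0.209, so H* = 12.3.
From dB/dt = 0: 1.09(1 - B*/304) = 0.029·12.3, giving B* = 304·(1 - 0.327) = 205.
From dH/dt = 0: 0.00464·205 - 0.403 = 0.0356C*, so C* = 0.546/0.0356 = 15.3.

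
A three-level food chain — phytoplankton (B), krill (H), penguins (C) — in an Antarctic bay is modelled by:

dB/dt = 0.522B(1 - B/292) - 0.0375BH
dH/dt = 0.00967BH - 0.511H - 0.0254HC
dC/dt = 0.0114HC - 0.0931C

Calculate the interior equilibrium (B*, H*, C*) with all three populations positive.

From dC/dt = 0: 0.0114H* = 0.0931, so H* = 8.17.
From dB/dt = 0: 0.522(1 - B*/292) = 0.0375·8.17, giving B* = 292·(1 - 0.587) = 121.
From dH/dt = 0: 0.00967·121 - 0.511 = 0.0254C*, so C* = 0.656/0.0254 = 25.8.

B* ≈ 121, H* ≈ 8.17, C* ≈ 25.8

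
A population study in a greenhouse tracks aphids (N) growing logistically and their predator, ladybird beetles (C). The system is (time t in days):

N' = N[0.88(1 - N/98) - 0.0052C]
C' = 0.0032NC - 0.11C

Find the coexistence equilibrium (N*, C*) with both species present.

From dC/dt = 0 with C > 0: 0.0032N* = 0.11, so N* = 34.4.
Substitute into dN/dt = 0: 0.88(1 - 34.4/98) = 0.0052C*.
The bracket is 0.649, giving C* = 0.571/0.0052 = 110.

N* ≈ 34.4, C* ≈ 110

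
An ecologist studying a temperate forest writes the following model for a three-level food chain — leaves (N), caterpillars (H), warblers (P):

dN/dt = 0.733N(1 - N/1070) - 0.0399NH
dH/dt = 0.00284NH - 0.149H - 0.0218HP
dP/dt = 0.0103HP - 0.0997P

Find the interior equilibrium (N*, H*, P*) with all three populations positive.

N* ≈ 506, H* ≈ 9.68, P* ≈ 59.1

From dP/dt = 0: 0.0103H* = 0.0997, so H* = 9.68.
From dN/dt = 0: 0.733(1 - N*/1070) = 0.0399·9.68, giving N* = 1070·(1 - 0.527) = 506.
From dH/dt = 0: 0.00284·506 - 0.149 = 0.0218P*, so P* = 1.29/0.0218 = 59.1.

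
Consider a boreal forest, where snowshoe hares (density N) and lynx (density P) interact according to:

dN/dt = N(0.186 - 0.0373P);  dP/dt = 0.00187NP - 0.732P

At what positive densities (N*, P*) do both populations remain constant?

N* ≈ 391, P* ≈ 4.99

Set dP/dt = 0 with P > 0: 0.00187N - 0.732 = 0, so N* = 0.732/0.00187 = 391.
Set dN/dt = 0 with N > 0: 0.186 - 0.0373P = 0, so P* = 0.186/0.0373 = 4.99.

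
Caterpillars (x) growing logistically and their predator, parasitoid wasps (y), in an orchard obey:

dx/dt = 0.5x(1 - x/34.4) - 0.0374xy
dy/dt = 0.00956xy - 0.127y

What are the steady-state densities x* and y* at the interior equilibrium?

From dy/dt = 0 with y > 0: 0.00956x* = 0.127, so x* = 13.3.
Substitute into dx/dt = 0: 0.5(1 - 13.3/34.4) = 0.0374y*.
The bracket is 0.614, giving y* = 0.307/0.0374 = 8.21.

x* ≈ 13.3, y* ≈ 8.21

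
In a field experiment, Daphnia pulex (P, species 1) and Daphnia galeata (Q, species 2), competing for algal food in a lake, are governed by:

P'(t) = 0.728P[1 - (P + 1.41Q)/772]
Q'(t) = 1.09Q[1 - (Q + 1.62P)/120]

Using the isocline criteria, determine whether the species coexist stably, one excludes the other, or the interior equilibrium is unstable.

Compare the nullcline intercepts: K1/α12 = 772/1.41 = 548 > K2 = 120; K2/α21 = 120/1.62 = 74.1 < K1 = 772.
Since the inequalities point opposite ways, species 1 can invade but species 2 cannot.

species 1 excludes species 2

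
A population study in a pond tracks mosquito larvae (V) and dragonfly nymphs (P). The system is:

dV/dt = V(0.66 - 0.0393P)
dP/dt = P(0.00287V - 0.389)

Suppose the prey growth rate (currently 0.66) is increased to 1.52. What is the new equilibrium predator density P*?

P* ≈ 38.7

At the interior fixed point, setting dV/dt = 0 with V > 0 fixes P* = (prey growth rate)/(VP coefficient) — independent of the other coefficients.
With the change, P* = 1.52/0.0393 = 38.7; it rises from 16.8.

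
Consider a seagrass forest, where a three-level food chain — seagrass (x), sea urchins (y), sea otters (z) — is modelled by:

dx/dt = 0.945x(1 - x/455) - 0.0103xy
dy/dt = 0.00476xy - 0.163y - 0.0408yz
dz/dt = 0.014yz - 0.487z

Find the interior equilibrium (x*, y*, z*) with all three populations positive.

x* ≈ 282, y* ≈ 34.8, z* ≈ 29

From dz/dt = 0: 0.014y* = 0.487, so y* = 34.8.
From dx/dt = 0: 0.945(1 - x*/455) = 0.0103·34.8, giving x* = 455·(1 - 0.379) = 282.
From dy/dt = 0: 0.00476·282 - 0.163 = 0.0408z*, so z* = 1.18/0.0408 = 29.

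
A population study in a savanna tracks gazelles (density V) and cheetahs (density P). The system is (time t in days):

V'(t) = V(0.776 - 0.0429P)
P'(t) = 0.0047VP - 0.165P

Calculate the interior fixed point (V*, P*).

Set dP/dt = 0 with P > 0: 0.0047V - 0.165 = 0, so V* = 0.165/0.0047 = 35.1.
Set dV/dt = 0 with V > 0: 0.776 - 0.0429P = 0, so P* = 0.776/0.0429 = 18.1.

V* ≈ 35.1, P* ≈ 18.1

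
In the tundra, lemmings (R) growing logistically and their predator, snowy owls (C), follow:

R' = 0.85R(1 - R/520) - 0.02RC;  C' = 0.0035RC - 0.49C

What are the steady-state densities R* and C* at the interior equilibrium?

R* ≈ 140, C* ≈ 31.1

From dC/dt = 0 with C > 0: 0.0035R* = 0.49, so R* = 140.
Substitute into dR/dt = 0: 0.85(1 - 140/520) = 0.02C*.
The bracket is 0.731, giving C* = 0.621/0.02 = 31.1.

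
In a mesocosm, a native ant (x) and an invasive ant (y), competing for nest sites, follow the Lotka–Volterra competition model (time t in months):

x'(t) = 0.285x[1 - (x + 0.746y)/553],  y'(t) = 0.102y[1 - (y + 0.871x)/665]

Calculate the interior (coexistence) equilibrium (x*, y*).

x* ≈ 162, y* ≈ 523

Setting both brackets to zero gives the nullclines x + 0.746y = 553 and 0.871x + y = 665.
Substituting y = 665 - 0.871x into the first: x(1 - 0.746·0.871) = 553 - 0.746·665.
So x* = 56.9/0.35 = 162, and then y* = 665 - 0.871·162 = 523.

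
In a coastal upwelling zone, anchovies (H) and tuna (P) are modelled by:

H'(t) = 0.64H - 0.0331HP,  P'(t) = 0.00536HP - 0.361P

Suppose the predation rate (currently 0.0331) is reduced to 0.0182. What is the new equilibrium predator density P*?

At the interior fixed point, setting dH/dt = 0 with H > 0 fixes P* = (prey growth rate)/(HP coefficient) — independent of the other coefficients.
With the change, P* = 0.64/0.0182 = 35.2; it rises from 19.3.

P* ≈ 35.2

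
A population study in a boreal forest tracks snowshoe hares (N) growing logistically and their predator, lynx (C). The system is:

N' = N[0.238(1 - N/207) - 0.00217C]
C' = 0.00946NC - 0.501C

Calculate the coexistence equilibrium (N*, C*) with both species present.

N* ≈ 53, C* ≈ 81.6

From dC/dt = 0 with C > 0: 0.00946N* = 0.501, so N* = 53.
Substitute into dN/dt = 0: 0.238(1 - 53/207) = 0.00217C*.
The bracket is 0.744, giving C* = 0.177/0.00217 = 81.6.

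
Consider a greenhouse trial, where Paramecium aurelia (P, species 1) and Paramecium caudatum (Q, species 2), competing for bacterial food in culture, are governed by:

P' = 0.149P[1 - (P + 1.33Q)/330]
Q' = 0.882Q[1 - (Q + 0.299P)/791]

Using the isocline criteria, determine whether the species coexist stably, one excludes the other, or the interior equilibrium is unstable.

Compare the nullcline intercepts: K1/α12 = 330/1.33 = 248 < K2 = 791; K2/α21 = 791/0.299 = 2650 > K1 = 330.
Since the inequalities point opposite ways, species 2 can invade but species 1 cannot.

species 2 excludes species 1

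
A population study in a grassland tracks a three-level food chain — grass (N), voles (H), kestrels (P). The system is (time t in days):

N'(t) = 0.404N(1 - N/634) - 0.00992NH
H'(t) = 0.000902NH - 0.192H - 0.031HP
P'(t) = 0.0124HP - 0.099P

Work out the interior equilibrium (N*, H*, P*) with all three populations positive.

N* ≈ 510, H* ≈ 7.98, P* ≈ 8.64

From dP/dt = 0: 0.0124H* = 0.099, so H* = 7.98.
From dN/dt = 0: 0.404(1 - N*/634) = 0.00992·7.98, giving N* = 634·(1 - 0.196) = 510.
From dH/dt = 0: 0.000902·510 - 0.192 = 0.031P*, so P* = 0.268/0.031 = 8.64.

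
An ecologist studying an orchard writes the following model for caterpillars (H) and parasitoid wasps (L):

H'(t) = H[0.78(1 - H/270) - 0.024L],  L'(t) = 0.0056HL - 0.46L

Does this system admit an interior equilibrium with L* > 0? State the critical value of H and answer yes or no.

The predator equation gives dL/dt > 0 only when H > 0.46/0.0056 = 82.1.
Without the predator, H → K = 270. Since 270 > 82.1, the predator can invade and persist.

Threshold H = 82.1; K > 82.1, so yes, the predator persists.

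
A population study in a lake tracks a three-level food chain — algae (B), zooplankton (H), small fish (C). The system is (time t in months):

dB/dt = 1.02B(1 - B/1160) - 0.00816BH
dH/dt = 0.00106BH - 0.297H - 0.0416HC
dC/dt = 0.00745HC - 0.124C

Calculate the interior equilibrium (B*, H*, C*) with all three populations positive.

From dC/dt = 0: 0.00745H* = 0.124, so H* = 16.6.
From dB/dt = 0: 1.02(1 - B*/1160) = 0.00816·16.6, giving B* = 1160·(1 - 0.133) = 1010.
From dH/dt = 0: 0.00106·1010 - 0.297 = 0.0416C*, so C* = 0.769/0.0416 = 18.5.

B* ≈ 1010, H* ≈ 16.6, C* ≈ 18.5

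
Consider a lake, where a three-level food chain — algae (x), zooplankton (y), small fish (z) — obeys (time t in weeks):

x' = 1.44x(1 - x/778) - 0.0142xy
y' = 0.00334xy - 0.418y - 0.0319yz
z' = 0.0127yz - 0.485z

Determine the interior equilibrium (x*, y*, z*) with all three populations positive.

From dz/dt = 0: 0.0127y* = 0.485, so y* = 38.2.
From dx/dt = 0: 1.44(1 - x*/778) = 0.0142·38.2, giving x* = 778·(1 - 0.377) = 485.
From dy/dt = 0: 0.00334·485 - 0.418 = 0.0319z*, so z* = 1.2/0.0319 = 37.7.

x* ≈ 485, y* ≈ 38.2, z* ≈ 37.7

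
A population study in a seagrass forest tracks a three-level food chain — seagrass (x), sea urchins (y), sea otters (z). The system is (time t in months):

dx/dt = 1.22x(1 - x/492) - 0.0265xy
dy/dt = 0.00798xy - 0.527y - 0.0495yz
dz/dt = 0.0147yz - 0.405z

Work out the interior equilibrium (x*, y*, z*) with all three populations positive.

x* ≈ 198, y* ≈ 27.6, z* ≈ 21.2

From dz/dt = 0: 0.0147y* = 0.405, so y* = 27.6.
From dx/dt = 0: 1.22(1 - x*/492) = 0.0265·27.6, giving x* = 492·(1 - 0.598) = 198.
From dy/dt = 0: 0.00798·198 - 0.527 = 0.0495z*, so z* = 1.05/0.0495 = 21.2.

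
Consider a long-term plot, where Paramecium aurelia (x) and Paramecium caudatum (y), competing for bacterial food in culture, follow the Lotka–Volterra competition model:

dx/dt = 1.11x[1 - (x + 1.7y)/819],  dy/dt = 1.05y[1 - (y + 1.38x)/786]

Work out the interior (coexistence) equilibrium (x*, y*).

x* ≈ 384, y* ≈ 256

Setting both brackets to zero gives the nullclines x + 1.7y = 819 and 1.38x + y = 786.
Substituting y = 786 - 1.38x into the first: x(1 - 1.7·1.38) = 819 - 1.7·786.
So x* = -517/-1.35 = 384, and then y* = 786 - 1.38·384 = 256.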